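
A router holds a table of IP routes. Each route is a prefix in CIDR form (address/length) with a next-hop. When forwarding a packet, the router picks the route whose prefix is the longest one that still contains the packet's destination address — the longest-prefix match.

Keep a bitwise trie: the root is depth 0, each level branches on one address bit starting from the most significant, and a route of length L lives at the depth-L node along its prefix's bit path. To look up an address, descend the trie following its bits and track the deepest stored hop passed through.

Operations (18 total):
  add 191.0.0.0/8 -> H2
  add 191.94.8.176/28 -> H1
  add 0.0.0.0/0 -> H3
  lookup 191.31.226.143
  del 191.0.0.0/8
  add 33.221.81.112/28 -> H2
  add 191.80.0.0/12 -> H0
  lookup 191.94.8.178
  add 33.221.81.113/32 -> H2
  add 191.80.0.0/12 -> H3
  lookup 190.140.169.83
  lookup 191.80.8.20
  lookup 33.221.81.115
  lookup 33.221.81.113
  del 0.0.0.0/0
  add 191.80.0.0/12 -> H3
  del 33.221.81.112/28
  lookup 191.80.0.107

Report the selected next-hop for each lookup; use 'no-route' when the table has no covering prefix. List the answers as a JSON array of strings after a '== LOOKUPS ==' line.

Trace:
  add 191.0.0.0/8 -> H2 at depth 8
  add 191.94.8.176/28 -> H1 at depth 28
  add 0.0.0.0/0 -> H3 at depth 0
  Q 191.31.226.143: descend 101111110 ; hops seen [H3,H2] ; pick H2
  - 191.0.0.0/8 clear@8
  add 33.221.81.112/28 -> H2 at depth 28
  add 191.80.0.0/12 -> H0 at depth 12
  Q 191.94.8.178: descend 1011111101011110000010001011 ; hops seen [H3,H0,H1] ; pick H1
  add 33.221.81.113/32 -> H2 at depth 32
  add 191.80.0.0/12 -> H3 at depth 12
  Q 190.140.169.83: descend 1011111 ; hops seen [H3] ; pick H3
  Q 191.80.8.20: descend 101111110101 ; hops seen [H3,H3] ; pick H3
  Q 33.221.81.115: descend 001000011101110101010001011100 ; hops seen [H3,H2] ; pick H2
  Q 33.221.81.113: descend 00100001110111010101000101110001 ; hops seen [H3,H2,H2] ; pick H2
  - 0.0.0.0/0 clear@0
  add 191.80.0.0/12 -> H3 at depth 12
  - 33.221.81.112/28 clear@28
  Q 191.80.0.107: descend 101111110101 ; hops seen [H3] ; pick H3

== LOOKUPS ==
["H2","H1","H3","H3","H2","H2","H3"]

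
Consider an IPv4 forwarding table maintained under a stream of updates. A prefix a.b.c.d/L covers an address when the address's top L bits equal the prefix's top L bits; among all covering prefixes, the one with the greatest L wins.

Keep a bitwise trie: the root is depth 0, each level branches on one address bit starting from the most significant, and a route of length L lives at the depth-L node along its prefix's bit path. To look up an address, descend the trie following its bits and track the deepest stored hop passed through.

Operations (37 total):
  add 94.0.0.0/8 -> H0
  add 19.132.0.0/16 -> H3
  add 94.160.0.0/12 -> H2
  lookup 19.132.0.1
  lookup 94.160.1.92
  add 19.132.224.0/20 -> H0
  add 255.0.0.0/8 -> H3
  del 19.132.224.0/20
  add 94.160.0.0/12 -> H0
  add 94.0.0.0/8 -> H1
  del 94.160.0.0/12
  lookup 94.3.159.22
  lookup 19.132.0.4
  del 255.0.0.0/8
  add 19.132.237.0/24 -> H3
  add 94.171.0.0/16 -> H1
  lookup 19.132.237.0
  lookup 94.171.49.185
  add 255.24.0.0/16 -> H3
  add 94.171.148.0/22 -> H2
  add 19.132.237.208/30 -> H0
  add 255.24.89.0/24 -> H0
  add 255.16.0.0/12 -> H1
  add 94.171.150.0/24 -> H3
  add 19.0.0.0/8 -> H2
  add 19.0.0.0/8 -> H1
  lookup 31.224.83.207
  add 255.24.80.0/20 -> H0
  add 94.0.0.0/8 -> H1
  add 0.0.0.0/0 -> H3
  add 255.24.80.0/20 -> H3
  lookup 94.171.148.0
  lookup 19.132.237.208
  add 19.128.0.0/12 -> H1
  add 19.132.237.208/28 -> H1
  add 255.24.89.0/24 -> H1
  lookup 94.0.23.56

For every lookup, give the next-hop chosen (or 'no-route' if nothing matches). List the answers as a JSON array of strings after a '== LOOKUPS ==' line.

Trace:
  + 94.0.0.0/8 (H0) depth=8
  + 19.132.0.0/16 (H3) depth=16
  + 94.160.0.0/12 (H2) depth=12
  lookup 19.132.0.1: bits 0001001110000100 walk d0:-→d1:-→d2:-→d3:-→d4:-→d5:-→d6:-→d7:-→d8:-→d9:-→d10:-→d11:-→d12:-→d13:-→d14:-→d15:-→d16:H3 -> H3
  lookup 94.160.1.92: bits 010111101010 walk d0:-→d1:-→d2:-→d3:-→d4:-→d5:-→d6:-→d7:-→d8:H0→d9:-→d10:-→d11:-→d12:H2 -> H2
  + 19.132.224.0/20 (H0) depth=20
  + 255.0.0.0/8 (H3) depth=8
  - 19.132.224.0/20 clear@20
  + 94.160.0.0/12 (H0) depth=12
  + 94.0.0.0/8 (H1) depth=8
  - 94.160.0.0/12 clear@12
  lookup 94.3.159.22: bits 01011110 walk d0:-→d1:-→d2:-→d3:-→d4:-→d5:-→d6:-→d7:-→d8:H1 -> H1
  lookup 19.132.0.4: bits 0001001110000100 walk d0:-→d1:-→d2:-→d3:-→d4:-→d5:-→d6:-→d7:-→d8:-→d9:-→d10:-→d11:-→d12:-→d13:-→d14:-→d15:-→d16:H3 -> H3
  - 255.0.0.0/8 clear@8
  + 19.132.237.0/24 (H3) depth=24
  + 94.171.0.0/16 (H1) depth=16
  lookup 19.132.237.0: bits 000100111000010011101101 walk d0:-→d1:-→d2:-→d3:-→d4:-→d5:-→d6:-→d7:-→d8:-→d9:-→d10:-→d11:-→d12:-→d13:-→d14:-→d15:-→d16:H3→d17:-→d18:-→d19:-→d20:-→d21:-→d22:-→d23:-→d24:H3 -> H3
  lookup 94.171.49.185: bits 0101111010101011 walk d0:-→d1:-→d2:-→d3:-→d4:-→d5:-→d6:-→d7:-→d8:H1→d9:-→d10:-→d11:-→d12:-→d13:-→d14:-→d15:-→d16:H1 -> H1
  + 255.24.0.0/16 (H3) depth=16
  + 94.171.148.0/22 (H2) depth=22
  + 19.132.237.208/30 (H0) depth=30
  + 255.24.89.0/24 (H0) depth=24
  + 255.16.0.0/12 (H1) depth=12
  + 94.171.150.0/24 (H3) depth=24
  + 19.0.0.0/8 (H2) depth=8
  + 19.0.0.0/8 (H1) depth=8
  lookup 31.224.83.207: bits 0001 walk d0:-→d1:-→d2:-→d3:-→d4:- -> no-route
  + 255.24.80.0/20 (H0) depth=20
  + 94.0.0.0/8 (H1) depth=8
  + 0.0.0.0/0 (H3) depth=0
  + 255.24.80.0/20 (H3) depth=20
  lookup 94.171.148.0: bits 0101111010101011100101 walk d0:H3→d1:-→d2:-→d3:-→d4:-→d5:-→d6:-→d7:-→d8:H1→d9:-→d10:-→d11:-→d12:-→d13:-→d14:-→d15:-→d16:H1→d17:-→d18:-→d19:-→d20:-→d21:-→d22:H2 -> H2
  lookup 19.132.237.208: bits 000100111000010011101101110100 walk d0:H3→d1:-→d2:-→d3:-→d4:-→d5:-→d6:-→d7:-→d8:H1→d9:-→d10:-→d11:-→d12:-→d13:-→d14:-→d15:-→d16:H3→d17:-→d18:-→d19:-→d20:-→d21:-→d22:-→d23:-→d24:H3→d25:-→d26:-→d27:-→d28:-→d29:-→d30:H0 -> H0
  + 19.128.0.0/12 (H1) depth=12
  + 19.132.237.208/28 (H1) depth=28
  + 255.24.89.0/24 (H1) depth=24
  lookup 94.0.23.56: bits 01011110 walk d0:H3→d1:-→d2:-→d3:-→d4:-→d5:-→d6:-→d7:-→d8:H1 -> H1

== LOOKUPS ==
["H3","H2","H1","H3","H3","H1","no-route","H2","H0","H1"]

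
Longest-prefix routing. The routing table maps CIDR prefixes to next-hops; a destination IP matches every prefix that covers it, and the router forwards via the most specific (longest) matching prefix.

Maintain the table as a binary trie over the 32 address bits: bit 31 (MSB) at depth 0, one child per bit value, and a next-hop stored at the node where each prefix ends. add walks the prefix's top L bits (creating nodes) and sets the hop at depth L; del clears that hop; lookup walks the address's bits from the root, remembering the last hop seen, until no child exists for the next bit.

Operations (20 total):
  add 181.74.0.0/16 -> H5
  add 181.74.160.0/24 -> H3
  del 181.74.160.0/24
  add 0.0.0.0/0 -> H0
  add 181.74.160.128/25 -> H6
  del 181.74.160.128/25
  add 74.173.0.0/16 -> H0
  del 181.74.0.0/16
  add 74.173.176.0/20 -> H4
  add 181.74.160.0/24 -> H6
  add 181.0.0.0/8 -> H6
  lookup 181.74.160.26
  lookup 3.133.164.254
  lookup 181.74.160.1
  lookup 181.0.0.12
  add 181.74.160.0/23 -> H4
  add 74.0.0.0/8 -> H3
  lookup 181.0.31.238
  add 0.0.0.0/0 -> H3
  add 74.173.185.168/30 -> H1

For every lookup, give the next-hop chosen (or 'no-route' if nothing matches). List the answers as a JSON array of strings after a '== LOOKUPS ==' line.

Apply in order:
  + 181.74.0.0/16 (H5) depth=16
  + 181.74.160.0/24 (H3) depth=24
  - 181.74.160.0/24 clear@24
  + 0.0.0.0/0 (H0) depth=0
  + 181.74.160.128/25 (H6) depth=25
  - 181.74.160.128/25 clear@25
  + 74.173.0.0/16 (H0) depth=16
  - 181.74.0.0/16 clear@16
  + 74.173.176.0/20 (H4) depth=20
  + 181.74.160.0/24 (H6) depth=24
  + 181.0.0.0/8 (H6) depth=8
  ? 181.74.160.26  path d0:H0→d1:-→d2:-→d3:-→d4:-→d5:-→d6:-→d7:-→d8:H6→d9:-→d10:-→d11:-→d12:-→d13:-→d14:-→d15:-→d16:-→d17:-→d18:-→d19:-→d20:-→d21:-→d22:-→d23:-→d24:H6  best=H6
  ? 3.133.164.254  path d0:H0→d1:-  best=H0
  ? 181.74.160.1  path d0:H0→d1:-→d2:-→d3:-→d4:-→d5:-→d6:-→d7:-→d8:H6→d9:-→d10:-→d11:-→d12:-→d13:-→d14:-→d15:-→d16:-→d17:-→d18:-→d19:-→d20:-→d21:-→d22:-→d23:-→d24:H6  best=H6
  ? 181.0.0.12  path d0:H0→d1:-→d2:-→d3:-→d4:-→d5:-→d6:-→d7:-→d8:H6→d9:-  best=H6
  + 181.74.160.0/23 (H4) depth=23
  + 74.0.0.0/8 (H3) depth=8
  ? 181.0.31.238  path d0:H0→d1:-→d2:-→d3:-→d4:-→d5:-→d6:-→d7:-→d8:H6→d9:-  best=H6
  + 0.0.0.0/0 (H3) depth=0
  + 74.173.185.168/30 (H1) depth=30

== LOOKUPS ==
["H6","H0","H6","H6","H6"]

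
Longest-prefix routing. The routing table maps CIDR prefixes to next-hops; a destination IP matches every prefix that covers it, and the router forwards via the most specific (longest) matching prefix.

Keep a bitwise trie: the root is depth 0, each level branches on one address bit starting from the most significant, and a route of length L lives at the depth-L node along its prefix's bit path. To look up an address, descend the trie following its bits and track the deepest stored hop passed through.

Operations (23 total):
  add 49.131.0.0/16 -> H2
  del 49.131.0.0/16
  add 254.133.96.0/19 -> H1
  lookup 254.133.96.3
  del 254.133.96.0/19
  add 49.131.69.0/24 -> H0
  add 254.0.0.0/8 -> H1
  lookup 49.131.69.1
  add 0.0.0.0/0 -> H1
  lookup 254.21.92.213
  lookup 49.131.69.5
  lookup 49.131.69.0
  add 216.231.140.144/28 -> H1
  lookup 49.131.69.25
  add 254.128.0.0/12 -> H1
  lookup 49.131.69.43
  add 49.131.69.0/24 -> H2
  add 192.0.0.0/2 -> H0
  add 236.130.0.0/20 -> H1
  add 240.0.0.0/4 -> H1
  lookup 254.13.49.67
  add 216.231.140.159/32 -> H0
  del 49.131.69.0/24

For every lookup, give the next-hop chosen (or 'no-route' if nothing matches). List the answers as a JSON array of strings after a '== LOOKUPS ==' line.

Trace:
  add 49.131.0.0/16 -> H2 at depth 16
  del 49.131.0.0/16 (clear depth 16)
  add 254.133.96.0/19 -> H1 at depth 19
  Q 254.133.96.3: descend 1111111010000101011 ; hops seen [H1] ; pick H1
  del 254.133.96.0/19 (clear depth 19)
  add 49.131.69.0/24 -> H0 at depth 24
  add 254.0.0.0/8 -> H1 at depth 8
  Q 49.131.69.1: descend 001100011000001101000101 ; hops seen [H0] ; pick H0
  add 0.0.0.0/0 -> H1 at depth 0
  Q 254.21.92.213: descend 11111110 ; hops seen [H1,H1] ; pick H1
  Q 49.131.69.5: descend 001100011000001101000101 ; hops seen [H1,H0] ; pick H0
  Q 49.131.69.0: descend 001100011000001101000101 ; hops seen [H1,H0] ; pick H0
  add 216.231.140.144/28 -> H1 at depth 28
  Q 49.131.69.25: descend 001100011000001101000101 ; hops seen [H1,H0] ; pick H0
  add 254.128.0.0/12 -> H1 at depth 12
  Q 49.131.69.43: descend 001100011000001101000101 ; hops seen [H1,H0] ; pick H0
  add 49.131.69.0/24 -> H2 at depth 24
  add 192.0.0.0/2 -> H0 at depth 2
  add 236.130.0.0/20 -> H1 at depth 20
  add 240.0.0.0/4 -> H1 at depth 4
  Q 254.13.49.67: descend 11111110 ; hops seen [H1,H0,H1,H1] ; pick H1
  add 216.231.140.159/32 -> H0 at depth 32
  del 49.131.69.0/24 (clear depth 24)

== LOOKUPS ==
["H1","H0","H1","H0","H0","H0","H0","H1"]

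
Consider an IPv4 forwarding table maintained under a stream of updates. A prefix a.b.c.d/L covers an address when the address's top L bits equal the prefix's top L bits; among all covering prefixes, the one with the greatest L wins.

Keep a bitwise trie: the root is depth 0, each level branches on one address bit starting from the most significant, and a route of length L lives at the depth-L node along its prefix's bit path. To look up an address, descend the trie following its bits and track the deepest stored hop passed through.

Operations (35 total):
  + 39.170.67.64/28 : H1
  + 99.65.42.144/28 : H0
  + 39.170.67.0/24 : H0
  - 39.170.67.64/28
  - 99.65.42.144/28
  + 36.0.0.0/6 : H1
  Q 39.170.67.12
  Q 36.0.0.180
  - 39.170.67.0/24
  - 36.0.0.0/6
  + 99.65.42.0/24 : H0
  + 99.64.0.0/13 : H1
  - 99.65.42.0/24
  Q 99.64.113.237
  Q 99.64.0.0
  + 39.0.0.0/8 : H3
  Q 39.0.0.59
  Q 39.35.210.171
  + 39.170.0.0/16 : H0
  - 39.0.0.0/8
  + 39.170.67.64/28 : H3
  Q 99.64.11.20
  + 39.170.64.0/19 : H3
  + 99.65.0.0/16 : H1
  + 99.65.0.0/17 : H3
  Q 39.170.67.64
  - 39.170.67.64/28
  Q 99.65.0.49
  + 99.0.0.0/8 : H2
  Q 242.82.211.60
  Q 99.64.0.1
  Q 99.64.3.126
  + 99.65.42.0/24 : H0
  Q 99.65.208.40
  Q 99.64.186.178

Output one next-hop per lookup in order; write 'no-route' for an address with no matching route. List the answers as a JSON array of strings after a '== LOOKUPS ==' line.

Trace:
  + 39.170.67.64/28 (H1) depth=28
  + 99.65.42.144/28 (H0) depth=28
  + 39.170.67.0/24 (H0) depth=24
  - 39.170.67.64/28 clear@28
  - 99.65.42.144/28 clear@28
  + 36.0.0.0/6 (H1) depth=6
  ? 39.170.67.12  path d0:-→d1:-→d2:-→d3:-→d4:-→d5:-→d6:H1→d7:-→d8:-→d9:-→d10:-→d11:-→d12:-→d13:-→d14:-→d15:-→d16:-→d17:-→d18:-→d19:-→d20:-→d21:-→d22:-→d23:-→d24:H0→d25:-  best=H0
  ? 36.0.0.180  path d0:-→d1:-→d2:-→d3:-→d4:-→d5:-→d6:H1  best=H1
  - 39.170.67.0/24 clear@24
  - 36.0.0.0/6 clear@6
  + 99.65.42.0/24 (H0) depth=24
  + 99.64.0.0/13 (H1) depth=13
  - 99.65.42.0/24 clear@24
  ? 99.64.113.237  path d0:-→d1:-→d2:-→d3:-→d4:-→d5:-→d6:-→d7:-→d8:-→d9:-→d10:-→d11:-→d12:-→d13:H1→d14:-→d15:-  best=H1
  ? 99.64.0.0  path d0:-→d1:-→d2:-→d3:-→d4:-→d5:-→d6:-→d7:-→d8:-→d9:-→d10:-→d11:-→d12:-→d13:H1→d14:-→d15:-  best=H1
  + 39.0.0.0/8 (H3) depth=8
  ? 39.0.0.59  path d0:-→d1:-→d2:-→d3:-→d4:-→d5:-→d6:-→d7:-→d8:H3  best=H3
  ? 39.35.210.171  path d0:-→d1:-→d2:-→d3:-→d4:-→d5:-→d6:-→d7:-→d8:H3  best=H3
  + 39.170.0.0/16 (H0) depth=16
  - 39.0.0.0/8 clear@8
  + 39.170.67.64/28 (H3) depth=28
  ? 99.64.11.20  path d0:-→d1:-→d2:-→d3:-→d4:-→d5:-→d6:-→d7:-→d8:-→d9:-→d10:-→d11:-→d12:-→d13:H1→d14:-→d15:-  best=H1
  + 39.170.64.0/19 (H3) depth=19
  + 99.65.0.0/16 (H1) depth=16
  + 99.65.0.0/17 (H3) depth=17
  ? 39.170.67.64  path d0:-→d1:-→d2:-→d3:-→d4:-→d5:-→d6:-→d7:-→d8:-→d9:-→d10:-→d11:-→d12:-→d13:-→d14:-→d15:-→d16:H0→d17:-→d18:-→d19:H3→d20:-→d21:-→d22:-→d23:-→d24:-→d25:-→d26:-→d27:-→d28:H3  best=H3
  - 39.170.67.64/28 clear@28
  ? 99.65.0.49  path d0:-→d1:-→d2:-→d3:-→d4:-→d5:-→d6:-→d7:-→d8:-→d9:-→d10:-→d11:-→d12:-→d13:H1→d14:-→d15:-→d16:H1→d17:H3→d18:-  best=H3
  + 99.0.0.0/8 (H2) depth=8
  ? 242.82.211.60  path d0:-  best=no-route
  ? 99.64.0.1  path d0:-→d1:-→d2:-→d3:-→d4:-→d5:-→d6:-→d7:-→d8:H2→d9:-→d10:-→d11:-→d12:-→d13:H1→d14:-→d15:-  best=H1
  ? 99.64.3.126  path d0:-→d1:-→d2:-→d3:-→d4:-→d5:-→d6:-→d7:-→d8:H2→d9:-→d10:-→d11:-→d12:-→d13:H1→d14:-→d15:-  best=H1
  + 99.65.42.0/24 (H0) depth=24
  ? 99.65.208.40  path d0:-→d1:-→d2:-→d3:-→d4:-→d5:-→d6:-→d7:-→d8:H2→d9:-→d10:-→d11:-→d12:-→d13:H1→d14:-→d15:-→d16:H1  best=H1
  ? 99.64.186.178  path d0:-→d1:-→d2:-→d3:-→d4:-→d5:-→d6:-→d7:-→d8:H2→d9:-→d10:-→d11:-→d12:-→d13:H1→d14:-→d15:-  best=H1

== LOOKUPS ==
["H0","H1","H1","H1","H3","H3","H1","H3","H3","no-route","H1","H1","H1","H1"]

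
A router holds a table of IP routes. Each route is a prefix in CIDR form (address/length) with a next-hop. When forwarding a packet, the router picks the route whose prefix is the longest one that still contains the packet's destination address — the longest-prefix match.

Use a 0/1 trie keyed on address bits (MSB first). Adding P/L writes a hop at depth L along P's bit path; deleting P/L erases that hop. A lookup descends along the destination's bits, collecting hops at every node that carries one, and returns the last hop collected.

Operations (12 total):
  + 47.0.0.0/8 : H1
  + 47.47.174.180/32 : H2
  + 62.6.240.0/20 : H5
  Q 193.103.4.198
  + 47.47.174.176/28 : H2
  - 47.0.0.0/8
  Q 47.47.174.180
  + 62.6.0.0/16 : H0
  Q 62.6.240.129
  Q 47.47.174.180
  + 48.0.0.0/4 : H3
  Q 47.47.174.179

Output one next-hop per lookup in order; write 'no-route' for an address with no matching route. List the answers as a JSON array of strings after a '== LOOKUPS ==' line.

Process each operation:
  add 47.0.0.0/8 -> H1 at depth 8
  add 47.47.174.180/32 -> H2 at depth 32
  add 62.6.240.0/20 -> H5 at depth 20
  ? 193.103.4.198  path d0:-  best=no-route
  add 47.47.174.176/28 -> H2 at depth 28
  - 47.0.0.0/8 clear@8
  ? 47.47.174.180  path d0:-→d1:-→d2:-→d3:-→d4:-→d5:-→d6:-→d7:-→d8:-→d9:-→d10:-→d11:-→d12:-→d13:-→d14:-→d15:-→d16:-→d17:-→d18:-→d19:-→d20:-→d21:-→d22:-→d23:-→d24:-→d25:-→d26:-→d27:-→d28:H2→d29:-→d30:-→d31:-→d32:H2  best=H2
  add 62.6.0.0/16 -> H0 at depth 16
  ? 62.6.240.129  path d0:-→d1:-→d2:-→d3:-→d4:-→d5:-→d6:-→d7:-→d8:-→d9:-→d10:-→d11:-→d12:-→d13:-→d14:-→d15:-→d16:H0→d17:-→d18:-→d19:-→d20:H5  best=H5
  ? 47.47.174.180  path d0:-→d1:-→d2:-→d3:-→d4:-→d5:-→d6:-→d7:-→d8:-→d9:-→d10:-→d11:-→d12:-→d13:-→d14:-→d15:-→d16:-→d17:-→d18:-→d19:-→d20:-→d21:-→d22:-→d23:-→d24:-→d25:-→d26:-→d27:-→d28:H2→d29:-→d30:-→d31:-→d32:H2  best=H2
  add 48.0.0.0/4 -> H3 at depth 4
  ? 47.47.174.179  path d0:-→d1:-→d2:-→d3:-→d4:-→d5:-→d6:-→d7:-→d8:-→d9:-→d10:-→d11:-→d12:-→d13:-→d14:-→d15:-→d16:-→d17:-→d18:-→d19:-→d20:-→d21:-→d22:-→d23:-→d24:-→d25:-→d26:-→d27:-→d28:H2→d29:-  best=H2

== LOOKUPS ==
["no-route","H2","H5","H2","H2"]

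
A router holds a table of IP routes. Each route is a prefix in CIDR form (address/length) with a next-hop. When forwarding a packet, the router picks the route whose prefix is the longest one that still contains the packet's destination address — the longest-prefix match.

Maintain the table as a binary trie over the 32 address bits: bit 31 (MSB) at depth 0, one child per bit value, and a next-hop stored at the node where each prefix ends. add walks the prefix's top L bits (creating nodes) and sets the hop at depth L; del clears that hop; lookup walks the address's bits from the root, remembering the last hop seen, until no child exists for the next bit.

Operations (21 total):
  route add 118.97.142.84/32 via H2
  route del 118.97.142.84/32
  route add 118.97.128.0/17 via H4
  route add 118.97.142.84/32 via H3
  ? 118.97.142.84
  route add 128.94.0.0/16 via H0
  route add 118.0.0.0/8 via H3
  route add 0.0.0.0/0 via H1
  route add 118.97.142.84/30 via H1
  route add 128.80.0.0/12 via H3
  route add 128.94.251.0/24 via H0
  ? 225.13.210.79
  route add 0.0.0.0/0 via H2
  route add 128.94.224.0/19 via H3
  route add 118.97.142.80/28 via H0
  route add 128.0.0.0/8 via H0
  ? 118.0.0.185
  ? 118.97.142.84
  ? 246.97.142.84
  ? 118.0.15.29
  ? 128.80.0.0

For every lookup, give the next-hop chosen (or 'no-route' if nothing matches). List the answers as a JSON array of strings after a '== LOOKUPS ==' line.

Process each operation:
  + 118.97.142.84/32 (H2) depth=32
  - 118.97.142.84/32 clear@32
  + 118.97.128.0/17 (H4) depth=17
  + 118.97.142.84/32 (H3) depth=32
  Q 118.97.142.84: descend 01110110011000011000111001010100 ; hops seen [H4,H3] ; pick H3
  + 128.94.0.0/16 (H0) depth=16
  + 118.0.0.0/8 (H3) depth=8
  + 0.0.0.0/0 (H1) depth=0
  + 118.97.142.84/30 (H1) depth=30
  + 128.80.0.0/12 (H3) depth=12
  + 128.94.251.0/24 (H0) depth=24
  Q 225.13.210.79: descend 1 ; hops seen [H1] ; pick H1
  + 0.0.0.0/0 (H2) depth=0
  + 128.94.224.0/19 (H3) depth=19
  + 118.97.142.80/28 (H0) depth=28
  + 128.0.0.0/8 (H0) depth=8
  Q 118.0.0.185: descend 011101100 ; hops seen [H2,H3] ; pick H3
  Q 118.97.142.84: descend 01110110011000011000111001010100 ; hops seen [H2,H3,H4,H0,H1,H3] ; pick H3
  Q 246.97.142.84: descend 1 ; hops seen [H2] ; pick H2
  Q 118.0.15.29: descend 011101100 ; hops seen [H2,H3] ; pick H3
  Q 128.80.0.0: descend 100000000101 ; hops seen [H2,H0,H3] ; pick H3

== LOOKUPS ==
["H3","H1","H3","H3","H2","H3","H3"]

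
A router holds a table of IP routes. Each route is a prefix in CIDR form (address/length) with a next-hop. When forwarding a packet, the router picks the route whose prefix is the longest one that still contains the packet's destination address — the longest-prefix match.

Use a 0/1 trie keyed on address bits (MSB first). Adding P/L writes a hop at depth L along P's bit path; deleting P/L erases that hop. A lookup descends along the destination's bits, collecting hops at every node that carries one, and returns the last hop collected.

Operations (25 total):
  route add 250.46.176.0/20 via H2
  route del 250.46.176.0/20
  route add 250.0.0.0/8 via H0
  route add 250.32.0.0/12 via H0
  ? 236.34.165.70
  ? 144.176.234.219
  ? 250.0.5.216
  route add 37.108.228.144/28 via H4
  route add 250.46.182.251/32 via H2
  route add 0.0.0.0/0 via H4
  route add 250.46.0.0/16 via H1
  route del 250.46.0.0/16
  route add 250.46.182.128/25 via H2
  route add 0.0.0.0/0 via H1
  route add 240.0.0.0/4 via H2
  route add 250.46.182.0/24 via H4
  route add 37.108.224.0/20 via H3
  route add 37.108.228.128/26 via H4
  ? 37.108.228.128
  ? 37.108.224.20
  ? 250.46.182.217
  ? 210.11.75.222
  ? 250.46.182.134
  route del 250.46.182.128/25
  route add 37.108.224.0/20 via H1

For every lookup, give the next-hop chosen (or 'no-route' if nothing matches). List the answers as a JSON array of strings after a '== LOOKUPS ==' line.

Trace:
  add 250.46.176.0/20 -> H2 at depth 20
  del 250.46.176.0/20 (clear depth 20)
  add 250.0.0.0/8 -> H0 at depth 8
  add 250.32.0.0/12 -> H0 at depth 12
  lookup 236.34.165.70: bits 111 walk d0:-→d1:-→d2:-→d3:- -> no-route
  lookup 144.176.234.219: bits 1 walk d0:-→d1:- -> no-route
  lookup 250.0.5.216: bits 1111101000 walk d0:-→d1:-→d2:-→d3:-→d4:-→d5:-→d6:-→d7:-→d8:H0→d9:-→d10:- -> H0
  add 37.108.228.144/28 -> H4 at depth 28
  add 250.46.182.251/32 -> H2 at depth 32
  add 0.0.0.0/0 -> H4 at depth 0
  add 250.46.0.0/16 -> H1 at depth 16
  del 250.46.0.0/16 (clear depth 16)
  add 250.46.182.128/25 -> H2 at depth 25
  add 0.0.0.0/0 -> H1 at depth 0
  add 240.0.0.0/4 -> H2 at depth 4
  add 250.46.182.0/24 -> H4 at depth 24
  add 37.108.224.0/20 -> H3 at depth 20
  add 37.108.228.128/26 -> H4 at depth 26
  lookup 37.108.228.128: bits 001001010110110011100100100 walk d0:H1→d1:-→d2:-→d3:-→d4:-→d5:-→d6:-→d7:-→d8:-→d9:-→d10:-→d11:-→d12:-→d13:-→d14:-→d15:-→d16:-→d17:-→d18:-→d19:-→d20:H3→d21:-→d22:-→d23:-→d24:-→d25:-→d26:H4→d27:- -> H4
  lookup 37.108.224.20: bits 001001010110110011100 walk d0:H1→d1:-→d2:-→d3:-→d4:-→d5:-→d6:-→d7:-→d8:-→d9:-→d10:-→d11:-→d12:-→d13:-→d14:-→d15:-→d16:-→d17:-→d18:-→d19:-→d20:H3→d21:- -> H3
  lookup 250.46.182.217: bits 11111010001011101011011011 walk d0:H1→d1:-→d2:-→d3:-→d4:H2→d5:-→d6:-→d7:-→d8:H0→d9:-→d10:-→d11:-→d12:H0→d13:-→d14:-→d15:-→d16:-→d17:-→d18:-→d19:-→d20:-→d21:-→d22:-→d23:-→d24:H4→d25:H2→d26:- -> H2
  lookup 210.11.75.222: bits 11 walk d0:H1→d1:-→d2:- -> H1
  lookup 250.46.182.134: bits 1111101000101110101101101 walk d0:H1→d1:-→d2:-→d3:-→d4:H2→d5:-→d6:-→d7:-→d8:H0→d9:-→d10:-→d11:-→d12:H0→d13:-→d14:-→d15:-→d16:-→d17:-→d18:-→d19:-→d20:-→d21:-→d22:-→d23:-→d24:H4→d25:H2 -> H2
  del 250.46.182.128/25 (clear depth 25)
  add 37.108.224.0/20 -> H1 at depth 20

== LOOKUPS ==
["no-route","no-route","H0","H4","H3","H2","H1","H2"]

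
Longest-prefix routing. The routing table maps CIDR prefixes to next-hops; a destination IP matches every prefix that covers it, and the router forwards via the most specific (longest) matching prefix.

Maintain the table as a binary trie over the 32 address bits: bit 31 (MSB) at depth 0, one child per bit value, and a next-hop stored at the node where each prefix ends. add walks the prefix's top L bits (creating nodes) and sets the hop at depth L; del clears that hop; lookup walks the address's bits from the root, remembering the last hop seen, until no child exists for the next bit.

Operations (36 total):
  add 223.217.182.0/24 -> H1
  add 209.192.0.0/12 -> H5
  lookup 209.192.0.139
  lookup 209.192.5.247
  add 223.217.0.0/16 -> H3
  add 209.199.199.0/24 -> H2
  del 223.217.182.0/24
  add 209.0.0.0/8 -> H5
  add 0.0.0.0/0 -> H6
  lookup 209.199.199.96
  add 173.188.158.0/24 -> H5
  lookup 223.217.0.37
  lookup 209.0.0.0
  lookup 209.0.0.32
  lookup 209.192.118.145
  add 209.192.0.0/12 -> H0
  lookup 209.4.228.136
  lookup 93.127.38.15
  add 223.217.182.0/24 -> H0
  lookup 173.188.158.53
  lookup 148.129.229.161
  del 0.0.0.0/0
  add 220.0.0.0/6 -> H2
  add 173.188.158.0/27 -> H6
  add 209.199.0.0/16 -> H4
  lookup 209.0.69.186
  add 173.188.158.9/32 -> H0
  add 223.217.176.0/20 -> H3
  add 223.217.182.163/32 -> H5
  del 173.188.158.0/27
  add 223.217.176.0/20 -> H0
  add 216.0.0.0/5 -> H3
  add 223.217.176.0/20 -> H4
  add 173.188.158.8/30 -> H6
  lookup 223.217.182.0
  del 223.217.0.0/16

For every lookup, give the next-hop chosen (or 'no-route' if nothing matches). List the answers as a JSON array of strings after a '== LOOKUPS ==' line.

Process each operation:
  add 223.217.182.0/24 -> H1 at depth 24
  add 209.192.0.0/12 -> H5 at depth 12
  ? 209.192.0.139  path d0:-→d1:-→d2:-→d3:-→d4:-→d5:-→d6:-→d7:-→d8:-→d9:-→d10:-→d11:-→d12:H5  best=H5
  ? 209.192.5.247  path d0:-→d1:-→d2:-→d3:-→d4:-→d5:-→d6:-→d7:-→d8:-→d9:-→d10:-→d11:-→d12:H5  best=H5
  add 223.217.0.0/16 -> H3 at depth 16
  add 209.199.199.0/24 -> H2 at depth 24
  - 223.217.182.0/24 clear@24
  add 209.0.0.0/8 -> H5 at depth 8
  add 0.0.0.0/0 -> H6 at depth 0
  ? 209.199.199.96  path d0:H6→d1:-→d2:-→d3:-→d4:-→d5:-→d6:-→d7:-→d8:H5→d9:-→d10:-→d11:-→d12:H5→d13:-→d14:-→d15:-→d16:-→d17:-→d18:-→d19:-→d20:-→d21:-→d22:-→d23:-→d24:H2  best=H2
  add 173.188.158.0/24 -> H5 at depth 24
  ? 223.217.0.37  path d0:H6→d1:-→d2:-→d3:-→d4:-→d5:-→d6:-→d7:-→d8:-→d9:-→d10:-→d11:-→d12:-→d13:-→d14:-→d15:-→d16:H3  best=H3
  ? 209.0.0.0  path d0:H6→d1:-→d2:-→d3:-→d4:-→d5:-→d6:-→d7:-→d8:H5  best=H5
  ? 209.0.0.32  path d0:H6→d1:-→d2:-→d3:-→d4:-→d5:-→d6:-→d7:-→d8:H5  best=H5
  ? 209.192.118.145  path d0:H6→d1:-→d2:-→d3:-→d4:-→d5:-→d6:-→d7:-→d8:H5→d9:-→d10:-→d11:-→d12:H5→d13:-  best=H5
  add 209.192.0.0/12 -> H0 at depth 12
  ? 209.4.228.136  path d0:H6→d1:-→d2:-→d3:-→d4:-→d5:-→d6:-→d7:-→d8:H5  best=H5
  ? 93.127.38.15  path d0:H6  best=H6
  add 223.217.182.0/24 -> H0 at depth 24
  ? 173.188.158.53  path d0:H6→d1:-→d2:-→d3:-→d4:-→d5:-→d6:-→d7:-→d8:-→d9:-→d10:-→d11:-→d12:-→d13:-→d14:-→d15:-→d16:-→d17:-→d18:-→d19:-→d20:-→d21:-→d22:-→d23:-→d24:H5  best=H5
  ? 148.129.229.161  path d0:H6→d1:-→d2:-  best=H6
  - 0.0.0.0/0 clear@0
  add 220.0.0.0/6 -> H2 at depth 6
  add 173.188.158.0/27 -> H6 at depth 27
  add 209.199.0.0/16 -> H4 at depth 16
  ? 209.0.69.186  path d0:-→d1:-→d2:-→d3:-→d4:-→d5:-→d6:-→d7:-→d8:H5  best=H5
  add 173.188.158.9/32 -> H0 at depth 32
  add 223.217.176.0/20 -> H3 at depth 20
  add 223.217.182.163/32 -> H5 at depth 32
  - 173.188.158.0/27 clear@27
  add 223.217.176.0/20 -> H0 at depth 20
  add 216.0.0.0/5 -> H3 at depth 5
  add 223.217.176.0/20 -> H4 at depth 20
  add 173.188.158.8/30 -> H6 at depth 30
  ? 223.217.182.0  path d0:-→d1:-→d2:-→d3:-→d4:-→d5:H3→d6:H2→d7:-→d8:-→d9:-→d10:-→d11:-→d12:-→d13:-→d14:-→d15:-→d16:H3→d17:-→d18:-→d19:-→d20:H4→d21:-→d22:-→d23:-→d24:H0  best=H0
  - 223.217.0.0/16 clear@16

== LOOKUPS ==
["H5","H5","H2","H3","H5","H5","H5","H5","H6","H5","H6","H5","H0"]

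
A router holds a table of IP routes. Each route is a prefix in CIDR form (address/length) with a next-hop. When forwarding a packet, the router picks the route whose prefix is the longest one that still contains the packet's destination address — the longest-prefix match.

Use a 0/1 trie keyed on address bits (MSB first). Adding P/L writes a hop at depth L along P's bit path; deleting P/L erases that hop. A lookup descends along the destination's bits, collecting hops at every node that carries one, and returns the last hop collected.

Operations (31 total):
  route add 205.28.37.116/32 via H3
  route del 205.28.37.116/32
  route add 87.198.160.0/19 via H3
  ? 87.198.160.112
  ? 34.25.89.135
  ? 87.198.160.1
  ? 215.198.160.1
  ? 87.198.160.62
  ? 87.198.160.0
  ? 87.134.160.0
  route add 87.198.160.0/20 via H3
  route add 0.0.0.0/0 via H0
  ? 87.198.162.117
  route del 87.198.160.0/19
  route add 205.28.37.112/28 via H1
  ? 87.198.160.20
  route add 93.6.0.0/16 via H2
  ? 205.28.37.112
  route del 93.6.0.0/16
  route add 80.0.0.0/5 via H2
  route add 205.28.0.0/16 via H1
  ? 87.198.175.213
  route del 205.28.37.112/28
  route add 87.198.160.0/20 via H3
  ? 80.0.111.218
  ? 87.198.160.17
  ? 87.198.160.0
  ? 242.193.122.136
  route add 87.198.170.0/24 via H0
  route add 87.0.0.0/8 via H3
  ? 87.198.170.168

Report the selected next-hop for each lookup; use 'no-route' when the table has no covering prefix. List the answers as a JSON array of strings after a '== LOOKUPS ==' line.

Process each operation:
  add 205.28.37.116/32 -> H3 at depth 32
  - 205.28.37.116/32 clear@32
  add 87.198.160.0/19 -> H3 at depth 19
  Q 87.198.160.112: descend 0101011111000110101 ; hops seen [H3] ; pick H3
  Q 34.25.89.135: descend 0 ; hops seen [∅] ; pick no-route
  Q 87.198.160.1: descend 0101011111000110101 ; hops seen [H3] ; pick H3
  Q 215.198.160.1: descend 110 ; hops seen [∅] ; pick no-route
  Q 87.198.160.62: descend 0101011111000110101 ; hops seen [H3] ; pick H3
  Q 87.198.160.0: descend 0101011111000110101 ; hops seen [H3] ; pick H3
  Q 87.134.160.0: descend 010101111 ; hops seen [∅] ; pick no-route
  add 87.198.160.0/20 -> H3 at depth 20
  add 0.0.0.0/0 -> H0 at depth 0
  Q 87.198.162.117: descend 01010111110001101010 ; hops seen [H0,H3,H3] ; pick H3
  - 87.198.160.0/19 clear@19
  add 205.28.37.112/28 -> H1 at depth 28
  Q 87.198.160.20: descend 01010111110001101010 ; hops seen [H0,H3] ; pick H3
  add 93.6.0.0/16 -> H2 at depth 16
  Q 205.28.37.112: descend 11001101000111000010010101110 ; hops seen [H0,H1] ; pick H1
  - 93.6.0.0/16 clear@16
  add 80.0.0.0/5 -> H2 at depth 5
  add 205.28.0.0/16 -> H1 at depth 16
  Q 87.198.175.213: descend 01010111110001101010 ; hops seen [H0,H2,H3] ; pick H3
  - 205.28.37.112/28 clear@28
  add 87.198.160.0/20 -> H3 at depth 20
  Q 80.0.111.218: descend 01010 ; hops seen [H0,H2] ; pick H2
  Q 87.198.160.17: descend 01010111110001101010 ; hops seen [H0,H2,H3] ; pick H3
  Q 87.198.160.0: descend 01010111110001101010 ; hops seen [H0,H2,H3] ; pick H3
  Q 242.193.122.136: descend 11 ; hops seen [H0] ; pick H0
  add 87.198.170.0/24 -> H0 at depth 24
  add 87.0.0.0/8 -> H3 at depth 8
  Q 87.198.170.168: descend 010101111100011010101010 ; hops seen [H0,H2,H3,H3,H0] ; pick H0

== LOOKUPS ==
["H3","no-route","H3","no-route","H3","H3","no-route","H3","H3","H1","H3","H2","H3","H3","H0","H0"]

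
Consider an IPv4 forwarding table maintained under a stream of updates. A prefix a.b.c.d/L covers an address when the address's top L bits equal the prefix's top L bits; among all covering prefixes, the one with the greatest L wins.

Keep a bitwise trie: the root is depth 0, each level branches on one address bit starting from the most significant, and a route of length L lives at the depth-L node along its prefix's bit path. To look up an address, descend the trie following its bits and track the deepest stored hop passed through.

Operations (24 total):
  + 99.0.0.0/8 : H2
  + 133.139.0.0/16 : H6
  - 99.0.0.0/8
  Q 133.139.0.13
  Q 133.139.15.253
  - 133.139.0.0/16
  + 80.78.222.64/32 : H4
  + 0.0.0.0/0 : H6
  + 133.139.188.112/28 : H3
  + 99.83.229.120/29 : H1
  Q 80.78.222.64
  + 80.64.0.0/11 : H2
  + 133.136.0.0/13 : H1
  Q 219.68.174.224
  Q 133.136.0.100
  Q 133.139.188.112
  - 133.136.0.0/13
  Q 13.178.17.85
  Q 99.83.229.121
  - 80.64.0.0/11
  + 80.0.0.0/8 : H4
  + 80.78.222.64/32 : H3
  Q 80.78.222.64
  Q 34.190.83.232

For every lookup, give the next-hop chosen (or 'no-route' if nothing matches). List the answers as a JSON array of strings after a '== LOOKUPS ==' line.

Process each operation:
  + 99.0.0.0/8 (H2) depth=8
  + 133.139.0.0/16 (H6) depth=16
  del 99.0.0.0/8 (clear depth 8)
  ? 133.139.0.13  path d0:-→d1:-→d2:-→d3:-→d4:-→d5:-→d6:-→d7:-→d8:-→d9:-→d10:-→d11:-→d12:-→d13:-→d14:-→d15:-→d16:H6  best=H6
  ? 133.139.15.253  path d0:-→d1:-→d2:-→d3:-→d4:-→d5:-→d6:-→d7:-→d8:-→d9:-→d10:-→d11:-→d12:-→d13:-→d14:-→d15:-→d16:H6  best=H6
  del 133.139.0.0/16 (clear depth 16)
  + 80.78.222.64/32 (H4) depth=32
  + 0.0.0.0/0 (H6) depth=0
  + 133.139.188.112/28 (H3) depth=28
  + 99.83.229.120/29 (H1) depth=29
  ? 80.78.222.64  path d0:H6→d1:-→d2:-→d3:-→d4:-→d5:-→d6:-→d7:-→d8:-→d9:-→d10:-→d11:-→d12:-→d13:-→d14:-→d15:-→d16:-→d17:-→d18:-→d19:-→d20:-→d21:-→d22:-→d23:-→d24:-→d25:-→d26:-→d27:-→d28:-→d29:-→d30:-→d31:-→d32:H4  best=H4
  + 80.64.0.0/11 (H2) depth=11
  + 133.136.0.0/13 (H1) depth=13
  ? 219.68.174.224  path d0:H6→d1:-  best=H6
  ? 133.136.0.100  path d0:H6→d1:-→d2:-→d3:-→d4:-→d5:-→d6:-→d7:-→d8:-→d9:-→d10:-→d11:-→d12:-→d13:H1→d14:-  best=H1
  ? 133.139.188.112  path d0:H6→d1:-→d2:-→d3:-→d4:-→d5:-→d6:-→d7:-→d8:-→d9:-→d10:-→d11:-→d12:-→d13:H1→d14:-→d15:-→d16:-→d17:-→d18:-→d19:-→d20:-→d21:-→d22:-→d23:-→d24:-→d25:-→d26:-→d27:-→d28:H3  best=H3
  del 133.136.0.0/13 (clear depth 13)
  ? 13.178.17.85  path d0:H6→d1:-  best=H6
  ? 99.83.229.121  path d0:H6→d1:-→d2:-→d3:-→d4:-→d5:-→d6:-→d7:-→d8:-→d9:-→d10:-→d11:-→d12:-→d13:-→d14:-→d15:-→d16:-→d17:-→d18:-→d19:-→d20:-→d21:-→d22:-→d23:-→d24:-→d25:-→d26:-→d27:-→d28:-→d29:H1  best=H1
  del 80.64.0.0/11 (clear depth 11)
  + 80.0.0.0/8 (H4) depth=8
  + 80.78.222.64/32 (H3) depth=32
  ? 80.78.222.64  path d0:H6→d1:-→d2:-→d3:-→d4:-→d5:-→d6:-→d7:-→d8:H4→d9:-→d10:-→d11:-→d12:-→d13:-→d14:-→d15:-→d16:-→d17:-→d18:-→d19:-→d20:-→d21:-→d22:-→d23:-→d24:-→d25:-→d26:-→d27:-→d28:-→d29:-→d30:-→d31:-→d32:H3  best=H3
  ? 34.190.83.232  path d0:H6→d1:-  best=H6

== LOOKUPS ==
["H6","H6","H4","H6","H1","H3","H6","H1","H3","H6"]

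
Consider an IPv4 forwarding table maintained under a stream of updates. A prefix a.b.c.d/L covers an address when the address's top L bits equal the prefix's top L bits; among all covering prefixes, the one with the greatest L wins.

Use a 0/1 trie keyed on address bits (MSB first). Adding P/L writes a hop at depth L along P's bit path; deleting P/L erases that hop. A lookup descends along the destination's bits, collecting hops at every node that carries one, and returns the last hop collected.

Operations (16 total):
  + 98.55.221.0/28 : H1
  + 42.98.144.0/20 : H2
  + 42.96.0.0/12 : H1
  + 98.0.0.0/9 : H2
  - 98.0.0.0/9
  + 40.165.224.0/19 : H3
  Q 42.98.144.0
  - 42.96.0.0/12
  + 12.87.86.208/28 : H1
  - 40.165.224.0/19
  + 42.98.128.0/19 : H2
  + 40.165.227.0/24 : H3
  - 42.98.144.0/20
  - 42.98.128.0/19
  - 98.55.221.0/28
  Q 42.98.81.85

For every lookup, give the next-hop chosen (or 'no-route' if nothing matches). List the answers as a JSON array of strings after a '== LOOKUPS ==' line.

Apply in order:
  + 98.55.221.0/28 (H1) depth=28
  + 42.98.144.0/20 (H2) depth=20
  + 42.96.0.0/12 (H1) depth=12
  + 98.0.0.0/9 (H2) depth=9
  - 98.0.0.0/9 clear@9
  + 40.165.224.0/19 (H3) depth=19
  ? 42.98.144.0  path d0:-→d1:-→d2:-→d3:-→d4:-→d5:-→d6:-→d7:-→d8:-→d9:-→d10:-→d11:-→d12:H1→d13:-→d14:-→d15:-→d16:-→d17:-→d18:-→d19:-→d20:H2  best=H2
  - 42.96.0.0/12 clear@12
  + 12.87.86.208/28 (H1) depth=28
  - 40.165.224.0/19 clear@19
  + 42.98.128.0/19 (H2) depth=19
  + 40.165.227.0/24 (H3) depth=24
  - 42.98.144.0/20 clear@20
  - 42.98.128.0/19 clear@19
  - 98.55.221.0/28 clear@28
  ? 42.98.81.85  path d0:-→d1:-→d2:-→d3:-→d4:-→d5:-→d6:-→d7:-→d8:-→d9:-→d10:-→d11:-→d12:-→d13:-→d14:-→d15:-→d16:-  best=no-route

== LOOKUPS ==
["H2","no-route"]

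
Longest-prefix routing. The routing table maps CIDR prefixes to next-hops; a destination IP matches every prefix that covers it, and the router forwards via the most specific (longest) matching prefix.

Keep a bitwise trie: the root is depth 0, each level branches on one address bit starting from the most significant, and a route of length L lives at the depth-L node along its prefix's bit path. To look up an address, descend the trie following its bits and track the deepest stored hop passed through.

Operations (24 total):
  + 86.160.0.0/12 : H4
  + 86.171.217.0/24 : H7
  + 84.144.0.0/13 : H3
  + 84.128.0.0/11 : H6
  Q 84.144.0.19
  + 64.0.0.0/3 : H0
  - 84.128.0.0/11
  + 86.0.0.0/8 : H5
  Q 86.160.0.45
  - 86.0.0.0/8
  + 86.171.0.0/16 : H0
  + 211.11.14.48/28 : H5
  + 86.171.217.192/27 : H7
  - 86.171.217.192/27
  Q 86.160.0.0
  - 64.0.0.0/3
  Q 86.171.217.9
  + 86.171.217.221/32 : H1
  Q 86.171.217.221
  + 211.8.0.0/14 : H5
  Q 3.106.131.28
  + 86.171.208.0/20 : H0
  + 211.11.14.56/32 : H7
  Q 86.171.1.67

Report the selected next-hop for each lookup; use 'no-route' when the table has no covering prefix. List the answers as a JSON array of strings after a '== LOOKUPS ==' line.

Apply in order:
  add 86.160.0.0/12 -> H4 at depth 12
  add 86.171.217.0/24 -> H7 at depth 24
  add 84.144.0.0/13 -> H3 at depth 13
  add 84.128.0.0/11 -> H6 at depth 11
  ? 84.144.0.19  path d0:-→d1:-→d2:-→d3:-→d4:-→d5:-→d6:-→d7:-→d8:-→d9:-→d10:-→d11:H6→d12:-→d13:H3  best=H3
  add 64.0.0.0/3 -> H0 at depth 3
  - 84.128.0.0/11 clear@11
  add 86.0.0.0/8 -> H5 at depth 8
  ? 86.160.0.45  path d0:-→d1:-→d2:-→d3:H0→d4:-→d5:-→d6:-→d7:-→d8:H5→d9:-→d10:-→d11:-→d12:H4  best=H4
  - 86.0.0.0/8 clear@8
  add 86.171.0.0/16 -> H0 at depth 16
  add 211.11.14.48/28 -> H5 at depth 28
  add 86.171.217.192/27 -> H7 at depth 27
  - 86.171.217.192/27 clear@27
  ? 86.160.0.0  path d0:-→d1:-→d2:-→d3:H0→d4:-→d5:-→d6:-→d7:-→d8:-→d9:-→d10:-→d11:-→d12:H4  best=H4
  - 64.0.0.0/3 clear@3
  ? 86.171.217.9  path d0:-→d1:-→d2:-→d3:-→d4:-→d5:-→d6:-→d7:-→d8:-→d9:-→d10:-→d11:-→d12:H4→d13:-→d14:-→d15:-→d16:H0→d17:-→d18:-→d19:-→d20:-→d21:-→d22:-→d23:-→d24:H7  best=H7
  add 86.171.217.221/32 -> H1 at depth 32
  ? 86.171.217.221  path d0:-→d1:-→d2:-→d3:-→d4:-→d5:-→d6:-→d7:-→d8:-→d9:-→d10:-→d11:-→d12:H4→d13:-→d14:-→d15:-→d16:H0→d17:-→d18:-→d19:-→d20:-→d21:-→d22:-→d23:-→d24:H7→d25:-→d26:-→d27:-→d28:-→d29:-→d30:-→d31:-→d32:H1  best=H1
  add 211.8.0.0/14 -> H5 at depth 14
  ? 3.106.131.28  path d0:-→d1:-  best=no-route
  add 86.171.208.0/20 -> H0 at depth 20
  add 211.11.14.56/32 -> H7 at depth 32
  ? 86.171.1.67  path d0:-→d1:-→d2:-→d3:-→d4:-→d5:-→d6:-→d7:-→d8:-→d9:-→d10:-→d11:-→d12:H4→d13:-→d14:-→d15:-→d16:H0  best=H0

== LOOKUPS ==
["H3","H4","H4","H7","H1","no-route","H0"]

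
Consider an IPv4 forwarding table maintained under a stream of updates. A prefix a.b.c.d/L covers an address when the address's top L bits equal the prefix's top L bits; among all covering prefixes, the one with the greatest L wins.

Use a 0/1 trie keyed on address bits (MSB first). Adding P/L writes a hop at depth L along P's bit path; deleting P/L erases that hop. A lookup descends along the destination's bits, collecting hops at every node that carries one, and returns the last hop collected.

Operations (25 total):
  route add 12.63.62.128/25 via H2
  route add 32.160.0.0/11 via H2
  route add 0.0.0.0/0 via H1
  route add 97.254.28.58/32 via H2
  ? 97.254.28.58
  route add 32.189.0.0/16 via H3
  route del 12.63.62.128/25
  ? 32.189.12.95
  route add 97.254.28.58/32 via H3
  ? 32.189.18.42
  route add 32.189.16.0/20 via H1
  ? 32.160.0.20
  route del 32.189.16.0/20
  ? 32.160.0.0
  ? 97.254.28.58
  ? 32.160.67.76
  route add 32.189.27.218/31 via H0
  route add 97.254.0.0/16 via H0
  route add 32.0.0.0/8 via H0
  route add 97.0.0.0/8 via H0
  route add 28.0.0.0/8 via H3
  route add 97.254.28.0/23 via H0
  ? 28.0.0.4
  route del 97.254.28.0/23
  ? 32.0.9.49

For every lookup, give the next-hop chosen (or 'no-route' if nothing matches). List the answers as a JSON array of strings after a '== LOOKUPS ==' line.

Apply in order:
  add 12.63.62.128/25 -> H2 at depth 25
  add 32.160.0.0/11 -> H2 at depth 11
  add 0.0.0.0/0 -> H1 at depth 0
  add 97.254.28.58/32 -> H2 at depth 32
  lookup 97.254.28.58: bits 01100001111111100001110000111010 walk d0:H1→d1:-→d2:-→d3:-→d4:-→d5:-→d6:-→d7:-→d8:-→d9:-→d10:-→d11:-→d12:-→d13:-→d14:-→d15:-→d16:-→d17:-→d18:-→d19:-→d20:-→d21:-→d22:-→d23:-→d24:-→d25:-→d26:-→d27:-→d28:-→d29:-→d30:-→d31:-→d32:H2 -> H2
  add 32.189.0.0/16 -> H3 at depth 16
  del 12.63.62.128/25 (clear depth 25)
  lookup 32.189.12.95: bits 0010000010111101 walk d0:H1→d1:-→d2:-→d3:-→d4:-→d5:-→d6:-→d7:-→d8:-→d9:-→d10:-→d11:H2→d12:-→d13:-→d14:-→d15:-→d16:H3 -> H3
  add 97.254.28.58/32 -> H3 at depth 32
  lookup 32.189.18.42: bits 0010000010111101 walk d0:H1→d1:-→d2:-→d3:-→d4:-→d5:-→d6:-→d7:-→d8:-→d9:-→d10:-→d11:H2→d12:-→d13:-→d14:-→d15:-→d16:H3 -> H3
  add 32.189.16.0/20 -> H1 at depth 20
  lookup 32.160.0.20: bits 00100000101 walk d0:H1→d1:-→d2:-→d3:-→d4:-→d5:-→d6:-→d7:-→d8:-→d9:-→d10:-→d11:H2 -> H2
  del 32.189.16.0/20 (clear depth 20)
  lookup 32.160.0.0: bits 00100000101 walk d0:H1→d1:-→d2:-→d3:-→d4:-→d5:-→d6:-→d7:-→d8:-→d9:-→d10:-→d11:H2 -> H2
  lookup 97.254.28.58: bits 01100001111111100001110000111010 walk d0:H1→d1:-→d2:-→d3:-→d4:-→d5:-→d6:-→d7:-→d8:-→d9:-→d10:-→d11:-→d12:-→d13:-→d14:-→d15:-→d16:-→d17:-→d18:-→d19:-→d20:-→d21:-→d22:-→d23:-→d24:-→d25:-→d26:-→d27:-→d28:-→d29:-→d30:-→d31:-→d32:H3 -> H3
  lookup 32.160.67.76: bits 00100000101 walk d0:H1→d1:-→d2:-→d3:-→d4:-→d5:-→d6:-→d7:-→d8:-→d9:-→d10:-→d11:H2 -> H2
  add 32.189.27.218/31 -> H0 at depth 31
  add 97.254.0.0/16 -> H0 at depth 16
  add 32.0.0.0/8 -> H0 at depth 8
  add 97.0.0.0/8 -> H0 at depth 8
  add 28.0.0.0/8 -> H3 at depth 8
  add 97.254.28.0/23 -> H0 at depth 23
  lookup 28.0.0.4: bits 00011100 walk d0:H1→d1:-→d2:-→d3:-→d4:-→d5:-→d6:-→d7:-→d8:H3 -> H3
  del 97.254.28.0/23 (clear depth 23)
  lookup 32.0.9.49: bits 00100000 walk d0:H1→d1:-→d2:-→d3:-→d4:-→d5:-→d6:-→d7:-→d8:H0 -> H0

== LOOKUPS ==
["H2","H3","H3","H2","H2","H3","H2","H3","H0"]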